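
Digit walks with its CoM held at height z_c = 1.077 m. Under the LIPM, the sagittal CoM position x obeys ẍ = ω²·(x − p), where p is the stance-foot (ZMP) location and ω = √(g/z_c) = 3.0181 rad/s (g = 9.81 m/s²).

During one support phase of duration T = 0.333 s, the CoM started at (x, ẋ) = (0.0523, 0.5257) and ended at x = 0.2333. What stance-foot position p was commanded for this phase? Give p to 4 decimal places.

p = 0.0979

ωT = 3.0181·0.333 = 1.005027; cosh(ωT) = 1.549008, sinh(ωT) = 1.182974
x(T) = p + (x₀−p)·cosh(ωT) + (ẋ₀/ω)·sinh(ωT) ⇒ p·(1 − cosh) = x(T) − x₀·cosh − (ẋ₀/ω)·sinh
numerator   = 0.2333 − (0.0523)·1.549008 − (0.5257/3.0181)·1.182974 = -0.053766
denominator = 1 − 1.549008 = -0.549008
p = -0.053766 / -0.549008 = 0.0979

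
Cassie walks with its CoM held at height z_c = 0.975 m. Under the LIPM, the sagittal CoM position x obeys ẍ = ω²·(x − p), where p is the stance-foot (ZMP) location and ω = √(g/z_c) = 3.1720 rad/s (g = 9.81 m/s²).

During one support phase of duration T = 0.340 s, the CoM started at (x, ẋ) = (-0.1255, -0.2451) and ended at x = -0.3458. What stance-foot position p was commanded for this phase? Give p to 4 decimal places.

p = 0.0617

ωT = 3.1720·0.340 = 1.078480; cosh(ωT) = 1.640160, sinh(ωT) = 1.300047
x(T) = p + (x₀−p)·cosh(ωT) + (ẋ₀/ω)·sinh(ωT) ⇒ p·(1 − cosh) = x(T) − x₀·cosh − (ẋ₀/ω)·sinh
numerator   = -0.3458 − (-0.1255)·1.640160 − (-0.2451/3.1720)·1.300047 = -0.039505
denominator = 1 − 1.640160 = -0.640160
p = -0.039505 / -0.640160 = 0.0617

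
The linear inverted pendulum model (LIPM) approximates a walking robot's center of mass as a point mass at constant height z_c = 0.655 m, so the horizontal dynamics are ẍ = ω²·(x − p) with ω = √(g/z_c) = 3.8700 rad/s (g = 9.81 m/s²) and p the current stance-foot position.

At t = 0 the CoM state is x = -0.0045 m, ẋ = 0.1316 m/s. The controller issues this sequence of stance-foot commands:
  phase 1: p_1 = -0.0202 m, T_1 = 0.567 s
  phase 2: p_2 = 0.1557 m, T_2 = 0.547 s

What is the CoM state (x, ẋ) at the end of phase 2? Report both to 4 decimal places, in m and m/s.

phase 1: p=-0.0202, T=0.567, ωT=2.194290, cosh=4.542533, sinh=4.431095; start (x,ẋ)=(-0.004500, 0.131600) → end (x,ẋ)=(0.201798, 0.867026)
phase 2: p=0.1557, T=0.547, ωT=2.116890, cosh=4.212837, sinh=4.092431; start (x,ẋ)=(0.201798, 0.867026) → end (x,ẋ)=(1.266762, 4.382725)

x = 1.2668, ẋ = 4.3827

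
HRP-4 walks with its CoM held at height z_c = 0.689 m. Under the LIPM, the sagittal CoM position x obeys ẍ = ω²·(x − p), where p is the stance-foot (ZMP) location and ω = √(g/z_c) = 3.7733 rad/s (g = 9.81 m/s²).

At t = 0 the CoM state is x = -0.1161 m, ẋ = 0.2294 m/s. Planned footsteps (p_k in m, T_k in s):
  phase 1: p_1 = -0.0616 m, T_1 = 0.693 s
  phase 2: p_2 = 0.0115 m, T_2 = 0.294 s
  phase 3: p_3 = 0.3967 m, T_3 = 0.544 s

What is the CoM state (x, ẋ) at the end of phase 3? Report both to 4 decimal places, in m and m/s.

phase 1: p=-0.0616, T=0.693, ωT=2.614897, cosh=6.869491, sinh=6.796316; start (x,ẋ)=(-0.116100, 0.229400) → end (x,ẋ)=(-0.022801, 0.178234)
phase 2: p=0.0115, T=0.294, ωT=1.109350, cosh=1.681080, sinh=1.351307; start (x,ẋ)=(-0.022801, 0.178234) → end (x,ẋ)=(0.017667, 0.124727)
phase 3: p=0.3967, T=0.544, ωT=2.052675, cosh=3.958550, sinh=3.830159; start (x,ẋ)=(0.017667, 0.124727) → end (x,ẋ)=(-0.977116, -4.984180)

x = -0.9771, ẋ = -4.9842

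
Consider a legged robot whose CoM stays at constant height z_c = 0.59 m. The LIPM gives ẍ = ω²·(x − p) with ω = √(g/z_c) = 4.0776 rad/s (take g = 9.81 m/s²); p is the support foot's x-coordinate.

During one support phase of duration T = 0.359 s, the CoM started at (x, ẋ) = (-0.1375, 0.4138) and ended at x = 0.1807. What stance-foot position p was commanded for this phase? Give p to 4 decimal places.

p = -0.2241

ωT = 4.0776·0.359 = 1.463858; cosh(ωT) = 2.276974, sinh(ωT) = 2.045632
x(T) = p + (x₀−p)·cosh(ωT) + (ẋ₀/ω)·sinh(ωT) ⇒ p·(1 − cosh) = x(T) − x₀·cosh − (ẋ₀/ω)·sinh
numerator   = 0.1807 − (-0.1375)·2.276974 − (0.4138/4.0776)·2.045632 = 0.286191
denominator = 1 − 2.276974 = -1.276974
p = 0.286191 / -1.276974 = -0.2241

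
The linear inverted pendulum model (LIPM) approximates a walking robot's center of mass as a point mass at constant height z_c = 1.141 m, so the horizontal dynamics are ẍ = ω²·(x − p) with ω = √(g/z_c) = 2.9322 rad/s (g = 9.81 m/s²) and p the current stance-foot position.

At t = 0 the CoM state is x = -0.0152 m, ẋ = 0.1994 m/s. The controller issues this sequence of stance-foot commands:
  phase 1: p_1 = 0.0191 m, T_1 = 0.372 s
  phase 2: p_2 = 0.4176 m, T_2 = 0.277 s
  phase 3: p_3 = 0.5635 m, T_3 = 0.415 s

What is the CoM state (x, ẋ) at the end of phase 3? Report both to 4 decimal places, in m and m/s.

phase 1: p=0.0191, T=0.372, ωT=1.090778, cosh=1.656273, sinh=1.320318; start (x,ẋ)=(-0.015200, 0.199400) → end (x,ẋ)=(0.052076, 0.197471)
phase 2: p=0.4176, T=0.277, ωT=0.812219, cosh=1.348387, sinh=0.904515; start (x,ẋ)=(0.052076, 0.197471) → end (x,ẋ)=(-0.014353, -0.703183)
phase 3: p=0.5635, T=0.415, ωT=1.216863, cosh=1.836368, sinh=1.540211; start (x,ẋ)=(-0.014353, -0.703183) → end (x,ẋ)=(-0.867014, -3.901004)

x = -0.8670, ẋ = -3.9010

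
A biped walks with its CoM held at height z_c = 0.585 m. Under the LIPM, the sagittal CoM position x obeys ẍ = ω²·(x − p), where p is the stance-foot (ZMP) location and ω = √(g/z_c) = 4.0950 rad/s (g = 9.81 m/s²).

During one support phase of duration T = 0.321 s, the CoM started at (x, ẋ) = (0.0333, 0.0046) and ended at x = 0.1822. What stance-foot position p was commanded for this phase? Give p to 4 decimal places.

p = -0.1143

ωT = 4.0950·0.321 = 1.314495; cosh(ωT) = 1.995740, sinh(ωT) = 1.727130
x(T) = p + (x₀−p)·cosh(ωT) + (ẋ₀/ω)·sinh(ωT) ⇒ p·(1 − cosh) = x(T) − x₀·cosh − (ẋ₀/ω)·sinh
numerator   = 0.1822 − (0.0333)·1.995740 − (0.0046/4.0950)·1.727130 = 0.113802
denominator = 1 − 1.995740 = -0.995740
p = 0.113802 / -0.995740 = -0.1143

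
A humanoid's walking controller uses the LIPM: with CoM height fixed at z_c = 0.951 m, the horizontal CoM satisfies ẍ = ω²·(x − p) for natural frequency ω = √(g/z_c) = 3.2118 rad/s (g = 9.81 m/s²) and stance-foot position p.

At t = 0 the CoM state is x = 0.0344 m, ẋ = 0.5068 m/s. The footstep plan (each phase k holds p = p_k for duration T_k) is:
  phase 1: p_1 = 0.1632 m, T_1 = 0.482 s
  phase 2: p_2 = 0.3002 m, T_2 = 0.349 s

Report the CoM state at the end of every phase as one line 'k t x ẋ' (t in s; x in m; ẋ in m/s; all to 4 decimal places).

1 0.4820 0.2009 0.3168
2 0.8310 0.2669 0.1004

phase 1: p=0.1632, T=0.482, ωT=1.548088, cosh=2.457561, sinh=2.244907; start (x,ẋ)=(0.034400, 0.506800) → end (x,ẋ)=(0.200897, 0.316819)
phase 2: p=0.3002, T=0.349, ωT=1.120918, cosh=1.696825, sinh=1.370845; start (x,ẋ)=(0.200897, 0.316819) → end (x,ẋ)=(0.266923, 0.100368)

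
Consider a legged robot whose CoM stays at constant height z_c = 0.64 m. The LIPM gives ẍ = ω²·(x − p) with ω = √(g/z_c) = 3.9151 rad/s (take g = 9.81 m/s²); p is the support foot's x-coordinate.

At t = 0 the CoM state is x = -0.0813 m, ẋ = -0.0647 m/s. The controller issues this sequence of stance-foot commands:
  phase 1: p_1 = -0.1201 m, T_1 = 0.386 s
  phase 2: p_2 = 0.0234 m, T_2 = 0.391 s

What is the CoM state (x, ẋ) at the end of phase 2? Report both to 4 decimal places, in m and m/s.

phase 1: p=-0.1201, T=0.386, ωT=1.511229, cosh=2.376467, sinh=2.155829; start (x,ẋ)=(-0.081300, -0.064700) → end (x,ẋ)=(-0.063520, 0.173726)
phase 2: p=0.0234, T=0.391, ωT=1.530804, cosh=2.419127, sinh=2.202765; start (x,ẋ)=(-0.063520, 0.173726) → end (x,ẋ)=(-0.089126, -0.329336)

x = -0.0891, ẋ = -0.3293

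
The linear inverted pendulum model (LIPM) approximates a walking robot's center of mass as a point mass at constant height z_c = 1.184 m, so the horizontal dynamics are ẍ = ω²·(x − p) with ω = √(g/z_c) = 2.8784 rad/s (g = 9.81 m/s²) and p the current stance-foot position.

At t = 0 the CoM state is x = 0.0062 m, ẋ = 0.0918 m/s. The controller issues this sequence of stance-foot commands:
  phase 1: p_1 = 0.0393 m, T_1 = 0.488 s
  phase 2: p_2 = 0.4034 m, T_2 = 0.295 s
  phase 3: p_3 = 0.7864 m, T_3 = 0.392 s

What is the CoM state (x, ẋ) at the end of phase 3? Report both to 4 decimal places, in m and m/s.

phase 1: p=0.0393, T=0.488, ωT=1.404659, cosh=2.159794, sinh=1.914344; start (x,ẋ)=(0.006200, 0.091800) → end (x,ẋ)=(0.028864, 0.015880)
phase 2: p=0.4034, T=0.295, ωT=0.849128, cosh=1.382698, sinh=0.954910; start (x,ẋ)=(0.028864, 0.015880) → end (x,ẋ)=(-0.109201, -1.007496)
phase 3: p=0.7864, T=0.392, ωT=1.128333, cosh=1.707036, sinh=1.383464; start (x,ẋ)=(-0.109201, -1.007496) → end (x,ẋ)=(-1.226663, -5.286261)

x = -1.2267, ẋ = -5.2863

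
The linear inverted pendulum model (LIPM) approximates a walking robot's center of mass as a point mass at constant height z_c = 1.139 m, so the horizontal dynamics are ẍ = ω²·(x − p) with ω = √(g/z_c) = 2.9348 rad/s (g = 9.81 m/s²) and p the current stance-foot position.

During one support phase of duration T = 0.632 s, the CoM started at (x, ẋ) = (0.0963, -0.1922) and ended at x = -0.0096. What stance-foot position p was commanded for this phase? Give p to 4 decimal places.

ωT = 2.9348·0.632 = 1.854794; cosh(ωT) = 3.273432, sinh(ωT) = 3.116947
x(T) = p + (x₀−p)·cosh(ωT) + (ẋ₀/ω)·sinh(ωT) ⇒ p·(1 − cosh) = x(T) − x₀·cosh − (ẋ₀/ω)·sinh
numerator   = -0.0096 − (0.0963)·3.273432 − (-0.1922/2.9348)·3.116947 = -0.120703
denominator = 1 − 3.273432 = -2.273432
p = -0.120703 / -2.273432 = 0.0531

p = 0.0531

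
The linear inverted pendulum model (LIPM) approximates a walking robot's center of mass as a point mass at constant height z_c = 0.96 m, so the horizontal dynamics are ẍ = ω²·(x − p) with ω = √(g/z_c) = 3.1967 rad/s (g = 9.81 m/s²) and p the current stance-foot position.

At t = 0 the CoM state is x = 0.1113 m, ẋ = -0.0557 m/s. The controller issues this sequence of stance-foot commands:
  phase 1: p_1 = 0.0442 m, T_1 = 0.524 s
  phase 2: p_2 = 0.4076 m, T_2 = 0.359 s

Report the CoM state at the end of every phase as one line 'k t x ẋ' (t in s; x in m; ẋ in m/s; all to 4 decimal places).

phase 1: p=0.0442, T=0.524, ωT=1.675071, cosh=2.763234, sinh=2.575939; start (x,ẋ)=(0.111300, -0.055700) → end (x,ẋ)=(0.184729, 0.398623)
phase 2: p=0.4076, T=0.359, ωT=1.147615, cosh=1.734032, sinh=1.416639; start (x,ẋ)=(0.184729, 0.398623) → end (x,ẋ)=(0.197788, -0.318060)

1 0.5240 0.1847 0.3986
2 0.8830 0.1978 -0.3181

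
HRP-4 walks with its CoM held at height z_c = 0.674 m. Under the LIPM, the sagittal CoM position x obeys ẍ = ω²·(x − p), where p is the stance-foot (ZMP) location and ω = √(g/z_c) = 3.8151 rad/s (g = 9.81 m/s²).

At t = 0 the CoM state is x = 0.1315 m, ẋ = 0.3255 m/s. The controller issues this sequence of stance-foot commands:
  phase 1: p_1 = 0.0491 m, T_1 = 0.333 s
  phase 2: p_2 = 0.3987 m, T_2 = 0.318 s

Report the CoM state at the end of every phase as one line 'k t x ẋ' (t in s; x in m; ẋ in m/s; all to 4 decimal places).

1 0.3330 0.3474 1.1413
2 0.6510 0.7636 1.7894

phase 1: p=0.0491, T=0.333, ωT=1.270428, cosh=1.921545, sinh=1.640833; start (x,ẋ)=(0.131500, 0.325500) → end (x,ẋ)=(0.347429, 1.141282)
phase 2: p=0.3987, T=0.318, ωT=1.213202, cosh=1.830742, sinh=1.533498; start (x,ẋ)=(0.347429, 1.141282) → end (x,ẋ)=(0.763580, 1.789436)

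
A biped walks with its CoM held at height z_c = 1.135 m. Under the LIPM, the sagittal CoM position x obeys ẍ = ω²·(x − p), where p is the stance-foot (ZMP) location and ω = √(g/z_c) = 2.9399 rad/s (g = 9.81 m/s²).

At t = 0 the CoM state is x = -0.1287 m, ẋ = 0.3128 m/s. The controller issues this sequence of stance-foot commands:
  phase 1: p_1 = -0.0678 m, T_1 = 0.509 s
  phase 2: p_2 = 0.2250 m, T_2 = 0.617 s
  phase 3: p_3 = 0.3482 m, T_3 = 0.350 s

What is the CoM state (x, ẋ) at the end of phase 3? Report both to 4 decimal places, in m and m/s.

phase 1: p=-0.0678, T=0.509, ωT=1.496409, cosh=2.344779, sinh=2.120846; start (x,ẋ)=(-0.128700, 0.312800) → end (x,ẋ)=(0.015057, 0.353731)
phase 2: p=0.2250, T=0.617, ωT=1.813918, cosh=3.148726, sinh=2.985711; start (x,ẋ)=(0.015057, 0.353731) → end (x,ẋ)=(-0.076810, -0.729013)
phase 3: p=0.3482, T=0.350, ωT=1.028965, cosh=1.577772, sinh=1.220396; start (x,ẋ)=(-0.076810, -0.729013) → end (x,ẋ)=(-0.624993, -2.675085)

x = -0.6250, ẋ = -2.6751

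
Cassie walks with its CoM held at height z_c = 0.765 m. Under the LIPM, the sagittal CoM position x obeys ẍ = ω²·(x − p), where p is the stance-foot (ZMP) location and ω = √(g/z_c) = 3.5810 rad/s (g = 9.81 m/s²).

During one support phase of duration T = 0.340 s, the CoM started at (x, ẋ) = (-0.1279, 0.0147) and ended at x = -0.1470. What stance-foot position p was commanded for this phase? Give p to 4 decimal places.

p = -0.0975

ωT = 3.5810·0.340 = 1.217540; cosh(ωT) = 1.837411, sinh(ωT) = 1.541454
x(T) = p + (x₀−p)·cosh(ωT) + (ẋ₀/ω)·sinh(ωT) ⇒ p·(1 − cosh) = x(T) − x₀·cosh − (ẋ₀/ω)·sinh
numerator   = -0.1470 − (-0.1279)·1.837411 − (0.0147/3.5810)·1.541454 = 0.081677
denominator = 1 − 1.837411 = -0.837411
p = 0.081677 / -0.837411 = -0.0975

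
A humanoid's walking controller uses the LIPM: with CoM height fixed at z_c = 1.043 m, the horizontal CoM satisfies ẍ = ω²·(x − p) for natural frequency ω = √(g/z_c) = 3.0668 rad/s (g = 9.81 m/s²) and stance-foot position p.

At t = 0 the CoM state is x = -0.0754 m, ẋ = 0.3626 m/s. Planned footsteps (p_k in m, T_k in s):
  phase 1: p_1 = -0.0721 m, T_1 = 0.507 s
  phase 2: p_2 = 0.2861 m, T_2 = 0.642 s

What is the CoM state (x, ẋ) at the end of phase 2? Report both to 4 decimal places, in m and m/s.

x = 0.9253, ẋ = 2.1245

phase 1: p=-0.0721, T=0.507, ωT=1.554868, cosh=2.472838, sinh=2.261621; start (x,ẋ)=(-0.075400, 0.362600) → end (x,ẋ)=(0.187140, 0.873763)
phase 2: p=0.2861, T=0.642, ωT=1.968886, cosh=3.651151, sinh=3.511539; start (x,ẋ)=(0.187140, 0.873763) → end (x,ẋ)=(0.925256, 2.124522)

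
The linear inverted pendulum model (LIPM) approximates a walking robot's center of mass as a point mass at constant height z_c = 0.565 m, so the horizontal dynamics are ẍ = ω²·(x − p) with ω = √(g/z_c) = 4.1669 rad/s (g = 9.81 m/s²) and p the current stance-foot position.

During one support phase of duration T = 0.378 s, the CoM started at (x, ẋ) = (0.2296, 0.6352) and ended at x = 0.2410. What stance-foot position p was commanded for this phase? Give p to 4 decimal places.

p = 0.4541

ωT = 4.1669·0.378 = 1.575088; cosh(ωT) = 2.519079, sinh(ωT) = 2.312089
x(T) = p + (x₀−p)·cosh(ωT) + (ẋ₀/ω)·sinh(ωT) ⇒ p·(1 − cosh) = x(T) − x₀·cosh − (ẋ₀/ω)·sinh
numerator   = 0.2410 − (0.2296)·2.519079 − (0.6352/4.1669)·2.312089 = -0.689834
denominator = 1 − 2.519079 = -1.519079
p = -0.689834 / -1.519079 = 0.4541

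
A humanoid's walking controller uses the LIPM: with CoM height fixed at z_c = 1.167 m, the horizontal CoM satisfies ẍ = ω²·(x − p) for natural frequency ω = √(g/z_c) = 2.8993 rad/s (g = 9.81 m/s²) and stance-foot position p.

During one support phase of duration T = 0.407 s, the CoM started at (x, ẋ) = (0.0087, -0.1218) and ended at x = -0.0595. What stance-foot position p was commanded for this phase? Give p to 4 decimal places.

p = 0.0168

ωT = 2.8993·0.407 = 1.180015; cosh(ωT) = 1.780849, sinh(ωT) = 1.473575
x(T) = p + (x₀−p)·cosh(ωT) + (ẋ₀/ω)·sinh(ωT) ⇒ p·(1 − cosh) = x(T) − x₀·cosh − (ẋ₀/ω)·sinh
numerator   = -0.0595 − (0.0087)·1.780849 − (-0.1218/2.8993)·1.473575 = -0.013088
denominator = 1 − 1.780849 = -0.780849
p = -0.013088 / -0.780849 = 0.0168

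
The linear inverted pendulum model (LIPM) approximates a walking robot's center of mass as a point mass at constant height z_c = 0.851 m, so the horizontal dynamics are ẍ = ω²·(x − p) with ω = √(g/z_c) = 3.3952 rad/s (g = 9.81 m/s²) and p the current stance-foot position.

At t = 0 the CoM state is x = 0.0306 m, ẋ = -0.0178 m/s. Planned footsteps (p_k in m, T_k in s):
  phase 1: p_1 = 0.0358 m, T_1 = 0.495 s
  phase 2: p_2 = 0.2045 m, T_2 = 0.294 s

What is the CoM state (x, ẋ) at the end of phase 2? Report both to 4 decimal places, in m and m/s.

x = -0.1315, ẋ = -0.9298

phase 1: p=0.0358, T=0.495, ωT=1.680624, cosh=2.777581, sinh=2.591324; start (x,ẋ)=(0.030600, -0.017800) → end (x,ẋ)=(0.007771, -0.095191)
phase 2: p=0.2045, T=0.294, ωT=0.998189, cosh=1.540955, sinh=1.172408; start (x,ẋ)=(0.007771, -0.095191) → end (x,ẋ)=(-0.131521, -0.929776)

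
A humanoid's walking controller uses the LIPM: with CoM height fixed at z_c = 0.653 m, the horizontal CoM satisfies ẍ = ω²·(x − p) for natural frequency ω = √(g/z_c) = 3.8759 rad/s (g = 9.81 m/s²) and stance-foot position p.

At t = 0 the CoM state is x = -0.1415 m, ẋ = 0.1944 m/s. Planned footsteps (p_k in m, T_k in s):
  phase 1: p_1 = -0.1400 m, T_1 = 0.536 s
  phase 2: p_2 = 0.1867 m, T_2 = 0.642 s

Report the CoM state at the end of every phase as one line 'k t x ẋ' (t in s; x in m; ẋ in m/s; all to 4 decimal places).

1 0.5360 0.0510 0.7654
2 1.1780 0.5449 1.4954

phase 1: p=-0.1400, T=0.536, ωT=2.077482, cosh=4.054794, sinh=3.929549; start (x,ẋ)=(-0.141500, 0.194400) → end (x,ẋ)=(0.051009, 0.765406)
phase 2: p=0.1867, T=0.642, ωT=2.488328, cosh=6.062086, sinh=5.979038; start (x,ẋ)=(0.051009, 0.765406) → end (x,ẋ)=(0.544857, 1.495425)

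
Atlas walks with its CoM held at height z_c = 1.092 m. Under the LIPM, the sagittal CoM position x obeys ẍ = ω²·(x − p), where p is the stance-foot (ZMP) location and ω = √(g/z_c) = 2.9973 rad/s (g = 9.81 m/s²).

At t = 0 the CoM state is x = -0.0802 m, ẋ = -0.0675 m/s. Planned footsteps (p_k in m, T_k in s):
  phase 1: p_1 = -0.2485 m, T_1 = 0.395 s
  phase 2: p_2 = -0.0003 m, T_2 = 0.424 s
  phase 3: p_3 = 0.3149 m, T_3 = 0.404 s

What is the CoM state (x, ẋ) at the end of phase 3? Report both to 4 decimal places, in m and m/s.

phase 1: p=-0.2485, T=0.395, ωT=1.183933, cosh=1.786636, sinh=1.480564; start (x,ẋ)=(-0.080200, -0.067500) → end (x,ẋ)=(0.018848, 0.626266)
phase 2: p=-0.0003, T=0.424, ωT=1.270855, cosh=1.922245, sinh=1.641654; start (x,ẋ)=(0.018848, 0.626266) → end (x,ẋ)=(0.379520, 1.298056)
phase 3: p=0.3149, T=0.404, ωT=1.210909, cosh=1.827231, sinh=1.529304; start (x,ẋ)=(0.379520, 1.298056) → end (x,ẋ)=(1.095280, 2.668054)

x = 1.0953, ẋ = 2.6681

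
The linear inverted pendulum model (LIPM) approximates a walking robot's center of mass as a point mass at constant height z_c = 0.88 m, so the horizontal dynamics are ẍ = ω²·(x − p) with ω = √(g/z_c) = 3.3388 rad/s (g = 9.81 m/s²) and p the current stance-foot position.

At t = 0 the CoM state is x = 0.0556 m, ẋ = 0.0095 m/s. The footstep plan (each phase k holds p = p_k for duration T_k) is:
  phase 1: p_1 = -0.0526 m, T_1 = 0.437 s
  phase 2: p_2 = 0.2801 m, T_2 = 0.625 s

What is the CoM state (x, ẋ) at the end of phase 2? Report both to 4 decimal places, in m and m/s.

x = 0.8453, ẋ = 2.0146

phase 1: p=-0.0526, T=0.437, ωT=1.459056, cosh=2.267175, sinh=2.034720; start (x,ẋ)=(0.055600, 0.009500) → end (x,ẋ)=(0.198498, 0.756597)
phase 2: p=0.2801, T=0.625, ωT=2.086750, cosh=4.091386, sinh=3.967296; start (x,ẋ)=(0.198498, 0.756597) → end (x,ẋ)=(0.845253, 2.014628)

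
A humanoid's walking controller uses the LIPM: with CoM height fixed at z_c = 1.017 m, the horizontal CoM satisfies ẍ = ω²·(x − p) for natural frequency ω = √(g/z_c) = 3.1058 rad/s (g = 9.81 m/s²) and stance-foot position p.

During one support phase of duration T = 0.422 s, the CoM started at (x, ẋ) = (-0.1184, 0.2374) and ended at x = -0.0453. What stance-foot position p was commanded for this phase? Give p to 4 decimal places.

p = -0.0594

ωT = 3.1058·0.422 = 1.310648; cosh(ωT) = 1.989110, sinh(ωT) = 1.719465
x(T) = p + (x₀−p)·cosh(ωT) + (ẋ₀/ω)·sinh(ωT) ⇒ p·(1 − cosh) = x(T) − x₀·cosh − (ẋ₀/ω)·sinh
numerator   = -0.0453 − (-0.1184)·1.989110 − (0.2374/3.1058)·1.719465 = 0.058779
denominator = 1 − 1.989110 = -0.989110
p = 0.058779 / -0.989110 = -0.0594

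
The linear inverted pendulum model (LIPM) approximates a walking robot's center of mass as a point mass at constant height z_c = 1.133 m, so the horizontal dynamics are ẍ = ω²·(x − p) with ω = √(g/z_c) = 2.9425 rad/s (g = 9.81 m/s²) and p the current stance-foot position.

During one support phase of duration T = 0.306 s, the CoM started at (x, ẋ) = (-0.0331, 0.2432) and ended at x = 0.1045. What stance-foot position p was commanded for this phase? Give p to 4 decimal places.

p = -0.1547

ωT = 2.9425·0.306 = 0.900405; cosh(ωT) = 1.433502, sinh(ωT) = 1.027097
x(T) = p + (x₀−p)·cosh(ωT) + (ẋ₀/ω)·sinh(ωT) ⇒ p·(1 − cosh) = x(T) − x₀·cosh − (ẋ₀/ω)·sinh
numerator   = 0.1045 − (-0.0331)·1.433502 − (0.2432/2.9425)·1.027097 = 0.067059
denominator = 1 − 1.433502 = -0.433502
p = 0.067059 / -0.433502 = -0.1547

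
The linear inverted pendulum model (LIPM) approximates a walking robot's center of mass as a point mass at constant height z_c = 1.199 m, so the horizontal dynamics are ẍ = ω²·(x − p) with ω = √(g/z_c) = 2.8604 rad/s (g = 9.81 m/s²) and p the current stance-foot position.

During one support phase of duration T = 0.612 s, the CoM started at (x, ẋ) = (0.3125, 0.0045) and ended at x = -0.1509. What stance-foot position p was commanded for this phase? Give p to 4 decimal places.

ωT = 2.8604·0.612 = 1.750565; cosh(ωT) = 2.965765, sinh(ωT) = 2.792089
x(T) = p + (x₀−p)·cosh(ωT) + (ẋ₀/ω)·sinh(ωT) ⇒ p·(1 − cosh) = x(T) − x₀·cosh − (ẋ₀/ω)·sinh
numerator   = -0.1509 − (0.3125)·2.965765 − (0.0045/2.8604)·2.792089 = -1.082094
denominator = 1 − 2.965765 = -1.965765
p = -1.082094 / -1.965765 = 0.5505

p = 0.5505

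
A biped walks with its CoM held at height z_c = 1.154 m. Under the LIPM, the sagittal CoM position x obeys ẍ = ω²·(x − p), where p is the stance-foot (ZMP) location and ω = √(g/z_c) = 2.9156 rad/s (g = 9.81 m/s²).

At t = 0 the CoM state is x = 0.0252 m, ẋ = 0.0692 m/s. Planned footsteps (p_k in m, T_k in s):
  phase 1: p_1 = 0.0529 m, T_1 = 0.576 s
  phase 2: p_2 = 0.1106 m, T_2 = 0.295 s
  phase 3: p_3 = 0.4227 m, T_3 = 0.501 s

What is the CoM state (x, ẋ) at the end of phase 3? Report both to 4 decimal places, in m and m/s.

x = -0.6913, ẋ = -3.0176

phase 1: p=0.0529, T=0.576, ωT=1.679386, cosh=2.774374, sinh=2.587886; start (x,ẋ)=(0.025200, 0.069200) → end (x,ẋ)=(0.037472, -0.017016)
phase 2: p=0.1106, T=0.295, ωT=0.860102, cosh=1.393260, sinh=0.970141; start (x,ẋ)=(0.037472, -0.017016) → end (x,ẋ)=(0.003051, -0.230555)
phase 3: p=0.4227, T=0.501, ωT=1.460716, cosh=2.270556, sinh=2.038486; start (x,ẋ)=(0.003051, -0.230555) → end (x,ẋ)=(-0.691332, -3.017632)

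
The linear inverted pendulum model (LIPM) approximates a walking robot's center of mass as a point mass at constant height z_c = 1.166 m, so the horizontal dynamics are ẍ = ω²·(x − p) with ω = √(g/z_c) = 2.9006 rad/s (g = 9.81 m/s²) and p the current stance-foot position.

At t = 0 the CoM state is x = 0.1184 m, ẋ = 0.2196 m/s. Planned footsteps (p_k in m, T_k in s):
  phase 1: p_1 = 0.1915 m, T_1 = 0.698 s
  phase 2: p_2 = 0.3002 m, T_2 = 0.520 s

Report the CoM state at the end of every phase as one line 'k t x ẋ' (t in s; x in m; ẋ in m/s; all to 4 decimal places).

phase 1: p=0.1915, T=0.698, ωT=2.024619, cosh=3.852634, sinh=3.720590; start (x,ẋ)=(0.118400, 0.219600) → end (x,ẋ)=(0.191553, 0.057147)
phase 2: p=0.3002, T=0.520, ωT=1.508312, cosh=2.370190, sinh=2.148906; start (x,ẋ)=(0.191553, 0.057147) → end (x,ẋ)=(0.085023, -0.541762)

1 0.6980 0.1916 0.0571
2 1.2180 0.0850 -0.5418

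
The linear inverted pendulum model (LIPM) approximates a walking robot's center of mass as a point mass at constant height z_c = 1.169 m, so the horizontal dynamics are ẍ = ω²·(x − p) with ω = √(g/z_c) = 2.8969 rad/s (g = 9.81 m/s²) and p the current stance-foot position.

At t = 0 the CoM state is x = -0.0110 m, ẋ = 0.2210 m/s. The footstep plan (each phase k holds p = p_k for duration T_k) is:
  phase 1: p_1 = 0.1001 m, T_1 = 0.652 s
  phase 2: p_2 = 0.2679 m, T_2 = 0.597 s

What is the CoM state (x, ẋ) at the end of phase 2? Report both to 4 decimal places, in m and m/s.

x = -0.8712, ẋ = -3.1991

phase 1: p=0.1001, T=0.652, ωT=1.888779, cosh=3.381273, sinh=3.230017; start (x,ẋ)=(-0.011000, 0.221000) → end (x,ẋ)=(-0.029146, -0.292305)
phase 2: p=0.2679, T=0.597, ωT=1.729449, cosh=2.907465, sinh=2.730083; start (x,ẋ)=(-0.029146, -0.292305) → end (x,ẋ)=(-0.871225, -3.199142)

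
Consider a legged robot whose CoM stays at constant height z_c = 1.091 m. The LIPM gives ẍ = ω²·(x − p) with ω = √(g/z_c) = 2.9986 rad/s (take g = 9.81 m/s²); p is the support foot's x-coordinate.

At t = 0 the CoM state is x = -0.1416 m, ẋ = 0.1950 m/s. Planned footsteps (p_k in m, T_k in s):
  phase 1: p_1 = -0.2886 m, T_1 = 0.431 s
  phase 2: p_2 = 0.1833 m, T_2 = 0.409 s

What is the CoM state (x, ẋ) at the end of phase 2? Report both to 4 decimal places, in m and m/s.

x = 0.6291, ẋ = 1.7321

phase 1: p=-0.2886, T=0.431, ωT=1.292397, cosh=1.958058, sinh=1.683446; start (x,ẋ)=(-0.141600, 0.195000) → end (x,ẋ)=(0.108710, 1.123874)
phase 2: p=0.1833, T=0.409, ωT=1.226427, cosh=1.851184, sinh=1.557845; start (x,ẋ)=(0.108710, 1.123874) → end (x,ẋ)=(0.629099, 1.732059)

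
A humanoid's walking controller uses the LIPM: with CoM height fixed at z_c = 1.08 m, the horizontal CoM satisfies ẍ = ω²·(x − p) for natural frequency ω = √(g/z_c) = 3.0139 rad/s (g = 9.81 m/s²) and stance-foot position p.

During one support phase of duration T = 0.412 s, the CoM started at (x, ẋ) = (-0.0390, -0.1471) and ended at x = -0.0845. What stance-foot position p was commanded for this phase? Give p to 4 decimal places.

p = -0.0755

ωT = 3.0139·0.412 = 1.241727; cosh(ωT) = 1.875235, sinh(ωT) = 1.586350
x(T) = p + (x₀−p)·cosh(ωT) + (ẋ₀/ω)·sinh(ωT) ⇒ p·(1 − cosh) = x(T) − x₀·cosh − (ẋ₀/ω)·sinh
numerator   = -0.0845 − (-0.0390)·1.875235 − (-0.1471/3.0139)·1.586350 = 0.066059
denominator = 1 − 1.875235 = -0.875235
p = 0.066059 / -0.875235 = -0.0755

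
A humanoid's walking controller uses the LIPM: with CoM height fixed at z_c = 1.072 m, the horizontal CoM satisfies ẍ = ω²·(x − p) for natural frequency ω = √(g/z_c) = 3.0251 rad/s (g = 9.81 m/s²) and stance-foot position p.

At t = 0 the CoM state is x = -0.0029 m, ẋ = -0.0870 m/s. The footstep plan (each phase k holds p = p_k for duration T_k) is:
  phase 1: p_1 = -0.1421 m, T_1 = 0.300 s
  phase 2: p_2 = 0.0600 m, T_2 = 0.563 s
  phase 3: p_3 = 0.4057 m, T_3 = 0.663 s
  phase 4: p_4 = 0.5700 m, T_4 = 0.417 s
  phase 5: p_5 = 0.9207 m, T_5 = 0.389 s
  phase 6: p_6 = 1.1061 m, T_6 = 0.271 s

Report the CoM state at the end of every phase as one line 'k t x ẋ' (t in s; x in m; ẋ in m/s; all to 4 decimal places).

phase 1: p=-0.1421, T=0.300, ωT=0.907530, cosh=1.440857, sinh=1.037337; start (x,ẋ)=(-0.002900, -0.087000) → end (x,ẋ)=(0.028634, 0.311462)
phase 2: p=0.0600, T=0.563, ωT=1.703131, cosh=2.836614, sinh=2.654501; start (x,ẋ)=(0.028634, 0.311462) → end (x,ẋ)=(0.244332, 0.631624)
phase 3: p=0.4057, T=0.663, ωT=2.005641, cosh=3.782716, sinh=3.648142; start (x,ẋ)=(0.244332, 0.631624) → end (x,ẋ)=(0.557004, 0.608402)
phase 4: p=0.5700, T=0.417, ωT=1.261467, cosh=1.906917, sinh=1.623679; start (x,ẋ)=(0.557004, 0.608402) → end (x,ẋ)=(0.871769, 1.096339)
phase 5: p=0.9207, T=0.389, ωT=1.176764, cosh=1.776067, sinh=1.467793; start (x,ẋ)=(0.871769, 1.096339) → end (x,ẋ)=(1.365744, 1.729906)
phase 6: p=1.1061, T=0.271, ωT=0.819802, cosh=1.355285, sinh=0.914766; start (x,ẋ)=(1.365744, 1.729906) → end (x,ẋ)=(1.981101, 3.063016)

1 0.3000 0.0286 0.3115
2 0.8630 0.2443 0.6316
3 1.5260 0.5570 0.6084
4 1.9430 0.8718 1.0963
5 2.3320 1.3657 1.7299
6 2.6030 1.9811 3.0630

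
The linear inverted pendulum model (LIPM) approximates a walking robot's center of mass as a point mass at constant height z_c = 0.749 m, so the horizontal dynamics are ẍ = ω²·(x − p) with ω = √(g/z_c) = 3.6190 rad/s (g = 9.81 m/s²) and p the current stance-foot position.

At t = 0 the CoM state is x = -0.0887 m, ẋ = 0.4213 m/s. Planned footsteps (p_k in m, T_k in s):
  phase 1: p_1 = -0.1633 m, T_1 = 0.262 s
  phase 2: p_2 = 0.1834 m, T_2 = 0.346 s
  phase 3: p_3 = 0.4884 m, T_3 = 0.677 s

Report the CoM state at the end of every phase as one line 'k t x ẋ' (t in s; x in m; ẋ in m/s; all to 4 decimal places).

1 0.2620 0.0751 0.9214
2 0.6080 0.3874 1.1138
3 1.2850 1.6689 4.3999

phase 1: p=-0.1633, T=0.262, ωT=0.948178, cosh=1.484225, sinh=1.096778; start (x,ẋ)=(-0.088700, 0.421300) → end (x,ẋ)=(0.075103, 0.921409)
phase 2: p=0.1834, T=0.346, ωT=1.252174, cosh=1.891911, sinh=1.606028; start (x,ẋ)=(0.075103, 0.921409) → end (x,ẋ)=(0.387411, 1.113777)
phase 3: p=0.4884, T=0.677, ωT=2.450063, cosh=5.837682, sinh=5.751394; start (x,ẋ)=(0.387411, 1.113777) → end (x,ẋ)=(1.668900, 4.399871)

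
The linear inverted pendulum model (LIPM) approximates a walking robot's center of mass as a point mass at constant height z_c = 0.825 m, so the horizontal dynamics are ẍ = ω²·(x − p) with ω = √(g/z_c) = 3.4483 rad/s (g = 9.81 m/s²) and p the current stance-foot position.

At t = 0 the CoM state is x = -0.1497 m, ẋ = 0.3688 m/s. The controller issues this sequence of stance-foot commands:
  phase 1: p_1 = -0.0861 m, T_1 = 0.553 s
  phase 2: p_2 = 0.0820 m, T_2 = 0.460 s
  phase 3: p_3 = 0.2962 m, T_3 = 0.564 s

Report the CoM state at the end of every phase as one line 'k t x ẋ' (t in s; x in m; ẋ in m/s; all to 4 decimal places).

1 0.5530 0.0472 0.5469
2 1.0130 0.3645 1.1106
3 1.5770 1.6428 4.7688

phase 1: p=-0.0861, T=0.553, ωT=1.906910, cosh=3.440396, sinh=3.291857; start (x,ẋ)=(-0.149700, 0.368800) → end (x,ẋ)=(0.047159, 0.546875)
phase 2: p=0.0820, T=0.460, ωT=1.586218, cosh=2.544968, sinh=2.340270; start (x,ẋ)=(0.047159, 0.546875) → end (x,ẋ)=(0.364480, 1.110614)
phase 3: p=0.2962, T=0.564, ωT=1.944841, cosh=3.567766, sinh=3.424756; start (x,ẋ)=(0.364480, 1.110614) → end (x,ẋ)=(1.642839, 4.768772)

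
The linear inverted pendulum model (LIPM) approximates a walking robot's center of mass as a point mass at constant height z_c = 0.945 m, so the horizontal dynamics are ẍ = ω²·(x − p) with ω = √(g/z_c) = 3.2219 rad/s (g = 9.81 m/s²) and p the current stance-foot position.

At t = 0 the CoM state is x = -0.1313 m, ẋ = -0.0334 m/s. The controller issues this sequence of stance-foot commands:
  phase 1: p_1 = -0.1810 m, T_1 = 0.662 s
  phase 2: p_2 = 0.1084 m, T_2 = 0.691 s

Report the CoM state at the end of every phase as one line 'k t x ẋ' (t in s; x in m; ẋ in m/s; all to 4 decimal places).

phase 1: p=-0.1810, T=0.662, ωT=2.132898, cosh=4.278890, sinh=4.160397; start (x,ẋ)=(-0.131300, -0.033400) → end (x,ẋ)=(-0.011468, 0.523283)
phase 2: p=0.1084, T=0.691, ωT=2.226333, cosh=4.686874, sinh=4.578951; start (x,ẋ)=(-0.011468, 0.523283) → end (x,ẋ)=(0.290281, 0.684156)

1 0.6620 -0.0115 0.5233
2 1.3530 0.2903 0.6842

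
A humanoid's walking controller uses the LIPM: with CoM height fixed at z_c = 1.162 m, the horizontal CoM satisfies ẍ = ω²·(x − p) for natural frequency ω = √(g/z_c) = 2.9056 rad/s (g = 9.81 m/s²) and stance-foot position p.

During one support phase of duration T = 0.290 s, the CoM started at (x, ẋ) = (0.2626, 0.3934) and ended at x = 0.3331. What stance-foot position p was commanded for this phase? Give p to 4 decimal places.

p = 0.4155

ωT = 2.9056·0.290 = 0.842624; cosh(ωT) = 1.376516, sinh(ωT) = 0.945937
x(T) = p + (x₀−p)·cosh(ωT) + (ẋ₀/ω)·sinh(ωT) ⇒ p·(1 − cosh) = x(T) − x₀·cosh − (ẋ₀/ω)·sinh
numerator   = 0.3331 − (0.2626)·1.376516 − (0.3934/2.9056)·0.945937 = -0.156447
denominator = 1 − 1.376516 = -0.376516
p = -0.156447 / -0.376516 = 0.4155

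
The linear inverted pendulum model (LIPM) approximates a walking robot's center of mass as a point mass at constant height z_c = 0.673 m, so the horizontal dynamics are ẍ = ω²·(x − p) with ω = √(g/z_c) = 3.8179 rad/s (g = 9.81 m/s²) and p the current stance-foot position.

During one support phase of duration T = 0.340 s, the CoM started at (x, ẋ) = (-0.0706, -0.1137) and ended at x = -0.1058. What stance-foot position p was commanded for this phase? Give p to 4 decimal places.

p = -0.0864

ωT = 3.8179·0.340 = 1.298086; cosh(ωT) = 1.967667, sinh(ωT) = 1.694613
x(T) = p + (x₀−p)·cosh(ωT) + (ẋ₀/ω)·sinh(ωT) ⇒ p·(1 − cosh) = x(T) − x₀·cosh − (ẋ₀/ω)·sinh
numerator   = -0.1058 − (-0.0706)·1.967667 − (-0.1137/3.8179)·1.694613 = 0.083584
denominator = 1 − 1.967667 = -0.967667
p = 0.083584 / -0.967667 = -0.0864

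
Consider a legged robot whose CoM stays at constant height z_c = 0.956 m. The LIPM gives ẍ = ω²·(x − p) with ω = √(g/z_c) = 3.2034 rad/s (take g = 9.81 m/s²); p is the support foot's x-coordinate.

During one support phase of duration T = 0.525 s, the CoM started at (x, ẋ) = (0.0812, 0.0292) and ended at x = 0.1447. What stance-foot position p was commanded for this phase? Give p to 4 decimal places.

ωT = 3.2034·0.525 = 1.681785; cosh(ωT) = 2.780592, sinh(ωT) = 2.594550
x(T) = p + (x₀−p)·cosh(ωT) + (ẋ₀/ω)·sinh(ωT) ⇒ p·(1 − cosh) = x(T) − x₀·cosh − (ẋ₀/ω)·sinh
numerator   = 0.1447 − (0.0812)·2.780592 − (0.0292/3.2034)·2.594550 = -0.104734
denominator = 1 − 2.780592 = -1.780592
p = -0.104734 / -1.780592 = 0.0588

p = 0.0588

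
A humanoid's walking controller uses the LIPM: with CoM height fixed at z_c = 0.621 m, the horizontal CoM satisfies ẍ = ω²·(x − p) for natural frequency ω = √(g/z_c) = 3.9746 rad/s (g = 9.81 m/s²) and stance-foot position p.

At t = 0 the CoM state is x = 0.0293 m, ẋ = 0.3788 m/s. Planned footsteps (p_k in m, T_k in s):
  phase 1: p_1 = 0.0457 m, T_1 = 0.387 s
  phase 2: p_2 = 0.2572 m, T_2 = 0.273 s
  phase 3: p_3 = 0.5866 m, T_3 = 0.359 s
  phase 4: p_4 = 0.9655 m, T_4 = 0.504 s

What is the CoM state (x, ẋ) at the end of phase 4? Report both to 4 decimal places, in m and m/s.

phase 1: p=0.0457, T=0.387, ωT=1.538170, cosh=2.435418, sinh=2.220645; start (x,ẋ)=(0.029300, 0.378800) → end (x,ẋ)=(0.217398, 0.777787)
phase 2: p=0.2572, T=0.273, ωT=1.085066, cosh=1.648757, sinh=1.310878; start (x,ẋ)=(0.217398, 0.777787) → end (x,ẋ)=(0.448101, 1.075006)
phase 3: p=0.5866, T=0.359, ωT=1.426881, cosh=2.202872, sinh=1.962816; start (x,ẋ)=(0.448101, 1.075006) → end (x,ẋ)=(0.812385, 1.287614)
phase 4: p=0.9655, T=0.504, ωT=2.003198, cosh=3.773815, sinh=3.638912; start (x,ẋ)=(0.812385, 1.287614) → end (x,ẋ)=(1.566538, 2.644688)

x = 1.5665, ẋ = 2.6447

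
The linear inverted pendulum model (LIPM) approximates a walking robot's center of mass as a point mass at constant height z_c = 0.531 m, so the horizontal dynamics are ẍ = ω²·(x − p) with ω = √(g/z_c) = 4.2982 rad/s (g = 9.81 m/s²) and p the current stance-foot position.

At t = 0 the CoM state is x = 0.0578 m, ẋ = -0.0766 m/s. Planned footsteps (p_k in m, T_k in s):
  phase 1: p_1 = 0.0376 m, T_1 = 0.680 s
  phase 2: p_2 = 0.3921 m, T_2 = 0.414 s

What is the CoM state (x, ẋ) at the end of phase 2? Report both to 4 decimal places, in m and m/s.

phase 1: p=0.0376, T=0.680, ωT=2.922776, cosh=9.323307, sinh=9.269523; start (x,ẋ)=(0.057800, -0.076600) → end (x,ẋ)=(0.060735, 0.090648)
phase 2: p=0.3921, T=0.414, ωT=1.779455, cosh=3.047677, sinh=2.878947; start (x,ẋ)=(0.060735, 0.090648) → end (x,ẋ)=(-0.557078, -3.824142)

x = -0.5571, ẋ = -3.8241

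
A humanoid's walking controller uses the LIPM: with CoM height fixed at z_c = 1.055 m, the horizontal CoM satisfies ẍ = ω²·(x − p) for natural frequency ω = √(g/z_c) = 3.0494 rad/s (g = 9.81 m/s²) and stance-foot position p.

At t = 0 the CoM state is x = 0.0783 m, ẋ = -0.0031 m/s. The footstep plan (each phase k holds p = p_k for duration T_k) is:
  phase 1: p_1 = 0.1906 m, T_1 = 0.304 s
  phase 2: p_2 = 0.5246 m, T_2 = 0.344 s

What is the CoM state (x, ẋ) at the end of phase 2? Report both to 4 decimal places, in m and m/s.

x = -0.4271, ẋ = -2.4983

phase 1: p=0.1906, T=0.304, ωT=0.927018, cosh=1.461347, sinh=1.065615; start (x,ẋ)=(0.078300, -0.003100) → end (x,ẋ)=(0.025407, -0.369447)
phase 2: p=0.5246, T=0.344, ωT=1.048994, cosh=1.602533, sinh=1.252243; start (x,ẋ)=(0.025407, -0.369447) → end (x,ẋ)=(-0.427087, -2.498264)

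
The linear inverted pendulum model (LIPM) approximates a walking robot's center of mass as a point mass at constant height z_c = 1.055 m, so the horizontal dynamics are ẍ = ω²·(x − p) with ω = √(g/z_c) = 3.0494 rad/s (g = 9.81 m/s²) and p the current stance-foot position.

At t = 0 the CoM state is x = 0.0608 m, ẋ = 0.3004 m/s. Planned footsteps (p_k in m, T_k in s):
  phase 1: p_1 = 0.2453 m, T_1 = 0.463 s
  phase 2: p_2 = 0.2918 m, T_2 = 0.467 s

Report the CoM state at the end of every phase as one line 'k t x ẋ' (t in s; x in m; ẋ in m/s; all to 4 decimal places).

1 0.4630 0.0344 -0.4329
2 0.9300 -0.5516 -2.4870

phase 1: p=0.2453, T=0.463, ωT=1.411872, cosh=2.173659, sinh=1.929972; start (x,ẋ)=(0.060800, 0.300400) → end (x,ẋ)=(0.034384, -0.432863)
phase 2: p=0.2918, T=0.467, ωT=1.424070, cosh=2.197362, sinh=1.956630; start (x,ẋ)=(0.034384, -0.432863) → end (x,ẋ)=(-0.551581, -2.487042)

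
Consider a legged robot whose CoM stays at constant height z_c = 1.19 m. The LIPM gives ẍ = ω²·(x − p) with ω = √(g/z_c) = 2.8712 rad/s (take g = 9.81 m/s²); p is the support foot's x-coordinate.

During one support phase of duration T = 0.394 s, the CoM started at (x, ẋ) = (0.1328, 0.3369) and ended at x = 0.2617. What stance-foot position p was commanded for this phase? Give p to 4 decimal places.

ωT = 2.8712·0.394 = 1.131253; cosh(ωT) = 1.711083, sinh(ωT) = 1.388454
x(T) = p + (x₀−p)·cosh(ωT) + (ẋ₀/ω)·sinh(ωT) ⇒ p·(1 − cosh) = x(T) − x₀·cosh − (ẋ₀/ω)·sinh
numerator   = 0.2617 − (0.1328)·1.711083 − (0.3369/2.8712)·1.388454 = -0.128450
denominator = 1 − 1.711083 = -0.711083
p = -0.128450 / -0.711083 = 0.1806

p = 0.1806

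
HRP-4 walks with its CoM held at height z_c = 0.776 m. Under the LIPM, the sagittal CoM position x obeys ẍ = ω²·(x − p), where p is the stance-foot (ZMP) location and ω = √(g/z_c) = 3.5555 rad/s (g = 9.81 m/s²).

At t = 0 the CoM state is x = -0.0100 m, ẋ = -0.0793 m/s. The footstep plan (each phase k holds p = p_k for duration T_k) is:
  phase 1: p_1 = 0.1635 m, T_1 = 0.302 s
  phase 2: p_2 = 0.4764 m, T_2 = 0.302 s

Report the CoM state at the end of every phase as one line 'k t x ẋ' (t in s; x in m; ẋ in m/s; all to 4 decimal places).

phase 1: p=0.1635, T=0.302, ωT=1.073761, cosh=1.634043, sinh=1.292322; start (x,ẋ)=(-0.010000, -0.079300) → end (x,ẋ)=(-0.148830, -0.926786)
phase 2: p=0.4764, T=0.302, ωT=1.073761, cosh=1.634043, sinh=1.292322; start (x,ẋ)=(-0.148830, -0.926786) → end (x,ẋ)=(-0.882112, -4.387246)

1 0.3020 -0.1488 -0.9268
2 0.6040 -0.8821 -4.3872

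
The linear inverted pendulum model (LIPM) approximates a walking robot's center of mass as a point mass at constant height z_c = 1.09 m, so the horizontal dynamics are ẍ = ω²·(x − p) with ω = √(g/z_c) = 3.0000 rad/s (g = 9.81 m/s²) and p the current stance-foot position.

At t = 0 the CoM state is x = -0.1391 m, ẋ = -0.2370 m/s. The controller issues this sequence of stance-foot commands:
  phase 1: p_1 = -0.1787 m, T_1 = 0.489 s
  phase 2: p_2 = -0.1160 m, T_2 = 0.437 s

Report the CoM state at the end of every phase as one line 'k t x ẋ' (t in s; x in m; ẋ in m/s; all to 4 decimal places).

phase 1: p=-0.1787, T=0.489, ωT=1.467000, cosh=2.283412, sinh=2.052795; start (x,ẋ)=(-0.139100, -0.237000) → end (x,ẋ)=(-0.250448, -0.297296)
phase 2: p=-0.1160, T=0.437, ωT=1.311000, cosh=1.989716, sinh=1.720166; start (x,ẋ)=(-0.250448, -0.297296) → end (x,ẋ)=(-0.553979, -1.285353)

1 0.4890 -0.2504 -0.2973
2 0.9260 -0.5540 -1.2854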